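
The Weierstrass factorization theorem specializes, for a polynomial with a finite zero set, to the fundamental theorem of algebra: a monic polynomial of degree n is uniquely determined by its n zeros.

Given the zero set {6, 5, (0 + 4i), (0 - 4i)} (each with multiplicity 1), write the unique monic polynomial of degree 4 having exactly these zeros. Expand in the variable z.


The polynomial is p(z) = ∏_{α ∈ S} (z − α), where S = {6, 5, (0 + 4i), (0 - 4i)}.
Expanding the product yields: p(z) = z^4 -11·z^3 + 46·z^2 -176·z + 480.
Note conjugate pairs combine to real quadratics: (z − (0+4i))(z − (0−4i)) = z² + 16.
The resulting polynomial has degree 4 and real coefficients as required.

p(z) = z^4 -11·z^3 + 46·z^2 -176·z + 480.


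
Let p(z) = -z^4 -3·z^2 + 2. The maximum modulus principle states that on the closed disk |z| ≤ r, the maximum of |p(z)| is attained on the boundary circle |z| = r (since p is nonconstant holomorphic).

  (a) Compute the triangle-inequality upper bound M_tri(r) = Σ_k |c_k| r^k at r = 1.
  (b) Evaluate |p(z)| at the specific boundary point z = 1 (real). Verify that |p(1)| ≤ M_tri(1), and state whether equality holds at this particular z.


Coefficients: c_0 = 2, c_1 = 0, c_2 = -3, c_3 = 0, c_4 = -1. Radius r = 1.
Part (a). Triangle bound: M_tri(r) = Σ_k |c_k| r^k
  = |2|·1^0 + |0|·1^1 + |-3|·1^2 + |0|·1^3 + |-1|·1^4
  = 2 + 0 + 3 + 0 + 1 = 6.
This bounds M(r) := max_{|z|=r} |p(z)| from above; equality holds iff all terms c_k z^k can be made to align in phase at a single z on |z|=r.
Part (b). At z = 1 (real, on the circle |z| = r):
  p(1) = (2)·1^0 + (0)·1^1 + (-3)·1^2 + (0)·1^3 + (-1)·1^4 = -2.
  |p(1)| = 2.
Check: |p(1)| = 2 ≤ 6 = M_tri(1). ✓ Equality does not hold at z = 1 (the coefficients have mixed signs, so the terms do not all align in phase there).

M_tri(1) = 6; |p(1)| = 2; equality at z=1: no.


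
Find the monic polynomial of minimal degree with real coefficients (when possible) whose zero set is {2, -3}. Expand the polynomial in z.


The polynomial is p(z) = ∏_{α ∈ S} (z − α), where S = {2, -3}.
Expanding the product yields: p(z) = z^2 + z -6.
The resulting polynomial has degree 2 and real coefficients as required.

p(z) = z^2 + z -6.


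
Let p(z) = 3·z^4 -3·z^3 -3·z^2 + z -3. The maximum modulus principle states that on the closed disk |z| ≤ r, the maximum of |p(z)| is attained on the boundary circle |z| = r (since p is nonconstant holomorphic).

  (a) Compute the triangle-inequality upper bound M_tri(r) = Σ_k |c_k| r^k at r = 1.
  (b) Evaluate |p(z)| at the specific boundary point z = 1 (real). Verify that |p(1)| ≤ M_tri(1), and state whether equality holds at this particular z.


Coefficients: c_0 = -3, c_1 = 1, c_2 = -3, c_3 = -3, c_4 = 3. Radius r = 1.
Part (a). Triangle bound: M_tri(r) = Σ_k |c_k| r^k
  = |-3|·1^0 + |1|·1^1 + |-3|·1^2 + |-3|·1^3 + |3|·1^4
  = 3 + 1 + 3 + 3 + 3 = 13.
This bounds M(r) := max_{|z|=r} |p(z)| from above; equality holds iff all terms c_k z^k can be made to align in phase at a single z on |z|=r.
Part (b). At z = 1 (real, on the circle |z| = r):
  p(1) = (-3)·1^0 + (1)·1^1 + (-3)·1^2 + (-3)·1^3 + (3)·1^4 = -5.
  |p(1)| = 5.
Check: |p(1)| = 5 ≤ 13 = M_tri(1). ✓ Equality does not hold at z = 1 (the coefficients have mixed signs, so the terms do not all align in phase there).

M_tri(1) = 13; |p(1)| = 5; equality at z=1: no.


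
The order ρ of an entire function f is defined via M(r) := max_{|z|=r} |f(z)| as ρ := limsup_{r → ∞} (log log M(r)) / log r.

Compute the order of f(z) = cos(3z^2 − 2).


Write cos(w) = (e^{iw} ± e^{−iw})/(2 or 2i), so |cos(w)| ≤ e^{|w|}. With w = 3z^2 − 2, |w| ≤ 3r^2 + 2 on |z|=r, giving M(r) ≤ e^{3r^2 + 2} and ρ ≤ 2. For the lower bound, choose z on |z|=r with 3z^2 purely imaginary of modulus 3r^2; then |cos(3z^2 − 2)| grows like e^{3r^2}/2, so ρ ≥ 2. Hence ρ = 2.
Therefore ρ = 2.

Order ρ = 2.


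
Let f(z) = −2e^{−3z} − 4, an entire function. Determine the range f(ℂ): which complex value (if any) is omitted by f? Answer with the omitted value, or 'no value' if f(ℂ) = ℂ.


Little Picard bounds the complement of f(ℂ) to at most one point.
e^{−3z} is never zero on ℂ, so -2·e^{−3z} takes every value in ℂ ∖ {0}. Adding -4 shifts the range to ℂ ∖ {-4}. Thus f omits exactly the value -4.

Omitted value: -4.


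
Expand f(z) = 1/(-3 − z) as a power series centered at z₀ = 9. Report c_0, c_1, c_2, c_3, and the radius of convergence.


Let w = z − z₀, so z = z₀ + w.
Then -3 − z = -3 − (z₀ + w) = (-3 − z₀) − w = -12 − w.
f(z) = 1/(-12 − w) = (1/(-12)) · 1/(1 − w/(-12)) = Σ_{n≥0} w^n / (-12)^(n+1).
So c_n = 1/(-12)^(n+1):
  c_0 = 1/(-12)^1 = -1/12.
  c_1 = 1/(-12)^2 = 1/144.
  c_2 = 1/(-12)^3 = -1/1728.
  c_3 = 1/(-12)^4 = 1/20736.
The series is valid for |w/d| < 1, i.e. |z − z₀| < |d|.
Radius of convergence: R = |-3 − z₀| = |-12| = 12 (distance from z₀ to the singularity z = -3).

c_0 = -1/12, c_1 = 1/144, c_2 = -1/1728, c_3 = 1/20736; R = 12.


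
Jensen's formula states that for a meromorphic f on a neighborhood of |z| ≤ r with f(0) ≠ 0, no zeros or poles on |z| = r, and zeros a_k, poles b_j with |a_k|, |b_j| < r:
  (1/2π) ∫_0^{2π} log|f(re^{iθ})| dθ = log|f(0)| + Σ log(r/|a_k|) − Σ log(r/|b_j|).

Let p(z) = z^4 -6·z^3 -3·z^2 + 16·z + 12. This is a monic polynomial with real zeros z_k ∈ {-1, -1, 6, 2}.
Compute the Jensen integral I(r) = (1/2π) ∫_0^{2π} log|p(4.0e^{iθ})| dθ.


Zeros: -1, -1, 2, 6; r = 4.0.
Inside |z| < r: -1, -1, 2. Outside (|z| ≥ r): 6.
p(0) = 12, so log|p(0)| = log(12) = 2.4849.
Apply Jensen: I(r) = log|p(0)| + Σ_k log(r/|z_k|), summed over zeros inside |z| < r.
  log(r/|z_k|) for z_k = -1: log(4.0/1) = 1.3863
  log(r/|z_k|) for z_k = -1: log(4.0/1) = 1.3863
  log(r/|z_k|) for z_k = 2: log(4.0/2) = 0.6931
  Outside zeros (6) contribute nothing to the Jensen sum.
Sum over inside zeros: 3.4657.
I(r) = log|p(0)| + (inside sum) = 2.4849 + 3.4657 = 5.9506.
Note: since some zeros are outside |z| ≤ r, the simplified n·log(r) form does NOT apply — only the inside zeros contribute.

I(r) ≈ 5.9506.


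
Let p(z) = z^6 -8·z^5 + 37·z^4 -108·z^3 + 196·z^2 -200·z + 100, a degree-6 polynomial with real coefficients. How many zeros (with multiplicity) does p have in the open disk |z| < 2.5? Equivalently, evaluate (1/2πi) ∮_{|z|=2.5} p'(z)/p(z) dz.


The zeros of p are: (2 + 1i), (2 - 1i), (1 + 3i), (1 - 3i), (1 + 1i), (1 - 1i).
Their magnitudes are: 2.236, 2.236, 3.162, 3.162, 1.414, 1.414.
Zeros with |z| < R = 2.5: (2 + 1i), (2 - 1i), (1 + 1i), (1 - 1i).
Count = 4.
By the argument principle, (1/2πi) ∮_{|z|=R} p'(z)/p(z) dz equals exactly this count.

Number of zeros inside |z| < 2.5: 4.


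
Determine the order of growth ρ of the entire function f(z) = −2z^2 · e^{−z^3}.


M(r) = max_{|z|=r} |-2|·|z|^2·|e^{−z^3}| = 2·r^2 · e^{1r^3} (the factors attain their maxima compatibly on |z|=r). Then log M(r) = log 2 + 2·log r + 1r^3, dominated by the last term, so log log M(r) ~ 3·log r. The polynomial factor -2z^2 contributes only a log r term and does not affect the order. ρ = 3.
Therefore ρ = 3.

Order ρ = 3.


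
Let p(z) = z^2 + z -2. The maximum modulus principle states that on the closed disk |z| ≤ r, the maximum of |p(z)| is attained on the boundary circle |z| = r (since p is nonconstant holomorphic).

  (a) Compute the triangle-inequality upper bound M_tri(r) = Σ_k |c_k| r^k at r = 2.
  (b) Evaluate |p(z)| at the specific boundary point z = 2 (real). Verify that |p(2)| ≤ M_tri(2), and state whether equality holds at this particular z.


Coefficients: c_0 = -2, c_1 = 1, c_2 = 1. Radius r = 2.
Part (a). Triangle bound: M_tri(r) = Σ_k |c_k| r^k
  = |-2|·2^0 + |1|·2^1 + |1|·2^2
  = 2 + 2 + 4 = 8.
This bounds M(r) := max_{|z|=r} |p(z)| from above; equality holds iff all terms c_k z^k can be made to align in phase at a single z on |z|=r.
Part (b). At z = 2 (real, on the circle |z| = r):
  p(2) = (-2)·2^0 + (1)·2^1 + (1)·2^2 = 4.
  |p(2)| = 4.
Check: |p(2)| = 4 ≤ 8 = M_tri(2). ✓ Equality does not hold at z = 2 (the coefficients have mixed signs, so the terms do not all align in phase there).

M_tri(2) = 8; |p(2)| = 4; equality at z=2: no.


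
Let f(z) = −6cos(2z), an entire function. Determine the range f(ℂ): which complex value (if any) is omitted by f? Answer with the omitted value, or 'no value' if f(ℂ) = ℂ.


Little Picard bounds the complement of f(ℂ) to at most one point.
cos is entire and surjective onto ℂ: for every w ∈ ℂ, cos(ζ) = w has a solution ζ ∈ ℂ (e.g., via the complex inverse arccos). With ζ = 2z this gives z = ζ/(2). Then -6·cos(2z) takes every value in -6·ℂ = ℂ, and adding 0 is a bijection of ℂ. So f is surjective and omits no value. (Note: only on the real line is cos bounded by [−1, 1].)

Omitted value: no value.


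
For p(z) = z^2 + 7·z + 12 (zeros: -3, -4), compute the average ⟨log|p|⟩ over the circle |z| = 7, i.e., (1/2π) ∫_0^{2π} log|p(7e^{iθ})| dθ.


Zeros: -4, -3; r = 7.
Inside |z| < r: -4, -3. Outside (|z| ≥ r): ∅.
p(0) = 12, so log|p(0)| = log(12) = 2.4849.
Apply Jensen: I(r) = log|p(0)| + Σ_k log(r/|z_k|), summed over zeros inside |z| < r.
  log(r/|z_k|) for z_k = -3: log(7/3) = 0.8473
  log(r/|z_k|) for z_k = -4: log(7/4) = 0.5596
Sum over inside zeros: 1.4069.
I(r) = log|p(0)| + (inside sum) = 2.4849 + 1.4069 = 3.8918.
Closed form (all zeros inside, monic): I(r) = n·log(r) = 2·log(7) = 3.8918. ✓

I(r) ≈ 3.8918.


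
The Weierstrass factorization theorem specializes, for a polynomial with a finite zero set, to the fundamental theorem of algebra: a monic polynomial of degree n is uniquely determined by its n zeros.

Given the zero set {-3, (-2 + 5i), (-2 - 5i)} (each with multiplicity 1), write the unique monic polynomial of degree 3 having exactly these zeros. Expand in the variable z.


The polynomial is p(z) = ∏_{α ∈ S} (z − α), where S = {-3, (-2 + 5i), (-2 - 5i)}.
Expanding the product yields: p(z) = z^3 + 7·z^2 + 41·z + 87.
Note conjugate pairs combine to real quadratics: (z − (-2+5i))(z − (-2−5i)) = z² + 4z + 29.
The resulting polynomial has degree 3 and real coefficients as required.

p(z) = z^3 + 7·z^2 + 41·z + 87.


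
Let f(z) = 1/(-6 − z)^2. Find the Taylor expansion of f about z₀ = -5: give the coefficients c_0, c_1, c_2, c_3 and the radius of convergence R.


Let w = z − z₀, so z = z₀ + w.
Then -6 − z = -6 − (z₀ + w) = (-6 − z₀) − w = -1 − w.
f(z) = 1/(-1 − w)^2 = (1/(-1)^2) · (1 − w/(-1))^{−2}.
By the binomial series (1−u)^{−2} = Σ_{n≥0} C(n+1, 1) u^n for |u|<1, with u = w/(-1):
  c_n = C(n+1, 1) / (-1)^(n+2).
  c_0 = 1/(-1)^2 = 1.
  c_1 = 2/(-1)^3 = -2.
  c_2 = 3/(-1)^4 = 3.
  c_3 = 4/(-1)^5 = -4.
The series is valid for |w/d| < 1, i.e. |z − z₀| < |d|.
Radius of convergence: R = |-6 − z₀| = |-1| = 1 (distance from z₀ to the singularity z = -6).

c_0 = 1, c_1 = -2, c_2 = 3, c_3 = -4; R = 1.


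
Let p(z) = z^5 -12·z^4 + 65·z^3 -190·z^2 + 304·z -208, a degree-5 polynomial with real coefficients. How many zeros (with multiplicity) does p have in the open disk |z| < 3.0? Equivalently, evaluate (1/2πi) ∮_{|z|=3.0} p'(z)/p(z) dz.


The zeros of p are: (3 + 2i), (3 - 2i), (2 + 2i), (2 - 2i), 2.
Their magnitudes are: 3.606, 3.606, 2.828, 2.828, 2.
Zeros with |z| < R = 3.0: (2 + 2i), (2 - 2i), 2.
Count = 3.
By the argument principle, (1/2πi) ∮_{|z|=R} p'(z)/p(z) dz equals exactly this count.

Number of zeros inside |z| < 3.0: 3.


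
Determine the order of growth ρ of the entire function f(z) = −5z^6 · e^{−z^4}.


M(r) = max_{|z|=r} |-5|·|z|^6·|e^{−z^4}| = 5·r^6 · e^{1r^4} (the factors attain their maxima compatibly on |z|=r). Then log M(r) = log 5 + 6·log r + 1r^4, dominated by the last term, so log log M(r) ~ 4·log r. The polynomial factor -5z^6 contributes only a log r term and does not affect the order. ρ = 4.
Therefore ρ = 4.

Order ρ = 4.


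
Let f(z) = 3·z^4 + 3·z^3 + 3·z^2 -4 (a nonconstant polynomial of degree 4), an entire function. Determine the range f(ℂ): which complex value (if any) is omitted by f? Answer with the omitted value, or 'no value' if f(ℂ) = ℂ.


Little Picard bounds the complement of f(ℂ) to at most one point.
For every w ∈ ℂ, the equation p(z) − w = 0 is a nonconstant polynomial in z and hence has at least one root by the fundamental theorem of algebra. So p is surjective onto ℂ, omitting no value.

Omitted value: no value.


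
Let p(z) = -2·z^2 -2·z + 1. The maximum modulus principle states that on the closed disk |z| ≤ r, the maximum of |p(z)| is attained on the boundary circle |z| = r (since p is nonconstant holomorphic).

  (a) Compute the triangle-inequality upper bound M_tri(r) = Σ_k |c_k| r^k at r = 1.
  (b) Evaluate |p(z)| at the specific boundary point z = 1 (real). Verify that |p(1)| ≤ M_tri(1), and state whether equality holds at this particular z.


Coefficients: c_0 = 1, c_1 = -2, c_2 = -2. Radius r = 1.
Part (a). Triangle bound: M_tri(r) = Σ_k |c_k| r^k
  = |1|·1^0 + |-2|·1^1 + |-2|·1^2
  = 1 + 2 + 2 = 5.
This bounds M(r) := max_{|z|=r} |p(z)| from above; equality holds iff all terms c_k z^k can be made to align in phase at a single z on |z|=r.
Part (b). At z = 1 (real, on the circle |z| = r):
  p(1) = (1)·1^0 + (-2)·1^1 + (-2)·1^2 = -3.
  |p(1)| = 3.
Check: |p(1)| = 3 ≤ 5 = M_tri(1). ✓ Equality does not hold at z = 1 (the coefficients have mixed signs, so the terms do not all align in phase there).

M_tri(1) = 5; |p(1)| = 3; equality at z=1: no.


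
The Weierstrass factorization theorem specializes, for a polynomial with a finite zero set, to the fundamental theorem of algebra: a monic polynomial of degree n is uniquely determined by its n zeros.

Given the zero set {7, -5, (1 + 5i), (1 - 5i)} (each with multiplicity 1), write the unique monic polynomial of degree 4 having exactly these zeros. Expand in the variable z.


The polynomial is p(z) = ∏_{α ∈ S} (z − α), where S = {7, -5, (1 + 5i), (1 - 5i)}.
Expanding the product yields: p(z) = z^4 -4·z^3 -5·z^2 + 18·z -910.
Note conjugate pairs combine to real quadratics: (z − (1+5i))(z − (1−5i)) = z² − 2z + 26.
The resulting polynomial has degree 4 and real coefficients as required.

p(z) = z^4 -4·z^3 -5·z^2 + 18·z -910.


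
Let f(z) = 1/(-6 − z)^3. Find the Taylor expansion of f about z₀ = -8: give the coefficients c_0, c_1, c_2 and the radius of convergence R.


Let w = z − z₀, so z = z₀ + w.
Then -6 − z = -6 − (z₀ + w) = (-6 − z₀) − w = 2 − w.
f(z) = 1/(2 − w)^3 = (1/(2)^3) · (1 − w/(2))^{−3}.
By the binomial series (1−u)^{−3} = Σ_{n≥0} C(n+2, 2) u^n for |u|<1, with u = w/(2):
  c_n = C(n+2, 2) / (2)^(n+3).
  c_0 = 1/(2)^3 = 1/8.
  c_1 = 3/(2)^4 = 3/16.
  c_2 = 6/(2)^5 = 3/16.
The series is valid for |w/d| < 1, i.e. |z − z₀| < |d|.
Radius of convergence: R = |-6 − z₀| = |2| = 2 (distance from z₀ to the singularity z = -6).

c_0 = 1/8, c_1 = 3/16, c_2 = 3/16; R = 2.


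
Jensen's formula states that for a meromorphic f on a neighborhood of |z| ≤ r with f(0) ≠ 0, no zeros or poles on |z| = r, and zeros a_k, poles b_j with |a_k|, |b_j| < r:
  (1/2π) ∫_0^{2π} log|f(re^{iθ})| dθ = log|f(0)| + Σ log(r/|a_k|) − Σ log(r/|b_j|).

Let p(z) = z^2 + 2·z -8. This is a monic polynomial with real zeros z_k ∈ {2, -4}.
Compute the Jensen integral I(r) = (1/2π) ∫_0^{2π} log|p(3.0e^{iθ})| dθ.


Zeros: -4, 2; r = 3.0.
Inside |z| < r: 2. Outside (|z| ≥ r): -4.
p(0) = -8, so log|p(0)| = log(8) = 2.0794.
Apply Jensen: I(r) = log|p(0)| + Σ_k log(r/|z_k|), summed over zeros inside |z| < r.
  log(r/|z_k|) for z_k = 2: log(3.0/2) = 0.4055
  Outside zeros (-4) contribute nothing to the Jensen sum.
Sum over inside zeros: 0.4055.
I(r) = log|p(0)| + (inside sum) = 2.0794 + 0.4055 = 2.4849.
Note: since some zeros are outside |z| ≤ r, the simplified n·log(r) form does NOT apply — only the inside zeros contribute.

I(r) ≈ 2.4849.


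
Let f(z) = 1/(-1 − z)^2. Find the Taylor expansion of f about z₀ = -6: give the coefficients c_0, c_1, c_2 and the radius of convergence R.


Let w = z − z₀, so z = z₀ + w.
Then -1 − z = -1 − (z₀ + w) = (-1 − z₀) − w = 5 − w.
f(z) = 1/(5 − w)^2 = (1/(5)^2) · (1 − w/(5))^{−2}.
By the binomial series (1−u)^{−2} = Σ_{n≥0} C(n+1, 1) u^n for |u|<1, with u = w/(5):
  c_n = C(n+1, 1) / (5)^(n+2).
  c_0 = 1/(5)^2 = 1/25.
  c_1 = 2/(5)^3 = 2/125.
  c_2 = 3/(5)^4 = 3/625.
The series is valid for |w/d| < 1, i.e. |z − z₀| < |d|.
Radius of convergence: R = |-1 − z₀| = |5| = 5 (distance from z₀ to the singularity z = -1).

c_0 = 1/25, c_1 = 2/125, c_2 = 3/625; R = 5.


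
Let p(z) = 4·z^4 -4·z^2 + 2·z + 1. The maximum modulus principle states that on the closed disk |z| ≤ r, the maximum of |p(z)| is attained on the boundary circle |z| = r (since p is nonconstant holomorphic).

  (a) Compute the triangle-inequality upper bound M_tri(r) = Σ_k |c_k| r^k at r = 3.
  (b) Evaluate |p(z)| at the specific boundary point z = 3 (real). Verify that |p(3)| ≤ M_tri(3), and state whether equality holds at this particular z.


Coefficients: c_0 = 1, c_1 = 2, c_2 = -4, c_3 = 0, c_4 = 4. Radius r = 3.
Part (a). Triangle bound: M_tri(r) = Σ_k |c_k| r^k
  = |1|·3^0 + |2|·3^1 + |-4|·3^2 + |0|·3^3 + |4|·3^4
  = 1 + 6 + 36 + 0 + 324 = 367.
This bounds M(r) := max_{|z|=r} |p(z)| from above; equality holds iff all terms c_k z^k can be made to align in phase at a single z on |z|=r.
Part (b). At z = 3 (real, on the circle |z| = r):
  p(3) = (1)·3^0 + (2)·3^1 + (-4)·3^2 + (0)·3^3 + (4)·3^4 = 295.
  |p(3)| = 295.
Check: |p(3)| = 295 ≤ 367 = M_tri(3). ✓ Equality does not hold at z = 3 (the coefficients have mixed signs, so the terms do not all align in phase there).

M_tri(3) = 367; |p(3)| = 295; equality at z=3: no.


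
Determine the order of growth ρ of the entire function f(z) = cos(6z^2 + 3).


Write cos(w) = (e^{iw} ± e^{−iw})/(2 or 2i), so |cos(w)| ≤ e^{|w|}. With w = 6z^2 + 3, |w| ≤ 6r^2 + 3 on |z|=r, giving M(r) ≤ e^{6r^2 + 3} and ρ ≤ 2. For the lower bound, choose z on |z|=r with 6z^2 purely imaginary of modulus 6r^2; then |cos(6z^2 + 3)| grows like e^{6r^2}/2, so ρ ≥ 2. Hence ρ = 2.
Therefore ρ = 2.

Order ρ = 2.


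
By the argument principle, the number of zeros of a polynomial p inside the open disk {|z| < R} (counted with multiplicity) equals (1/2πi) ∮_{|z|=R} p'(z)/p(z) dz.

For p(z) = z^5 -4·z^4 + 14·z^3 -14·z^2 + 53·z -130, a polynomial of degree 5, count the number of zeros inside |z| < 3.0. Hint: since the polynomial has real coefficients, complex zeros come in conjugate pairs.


The zeros of p are: 2, (-1 + 2i), (-1 - 2i), (2 + 3i), (2 - 3i).
Their magnitudes are: 2, 2.236, 2.236, 3.606, 3.606.
Zeros with |z| < R = 3.0: 2, (-1 + 2i), (-1 - 2i).
Count = 3.
By the argument principle, (1/2πi) ∮_{|z|=R} p'(z)/p(z) dz equals exactly this count.

Number of zeros inside |z| < 3.0: 3.


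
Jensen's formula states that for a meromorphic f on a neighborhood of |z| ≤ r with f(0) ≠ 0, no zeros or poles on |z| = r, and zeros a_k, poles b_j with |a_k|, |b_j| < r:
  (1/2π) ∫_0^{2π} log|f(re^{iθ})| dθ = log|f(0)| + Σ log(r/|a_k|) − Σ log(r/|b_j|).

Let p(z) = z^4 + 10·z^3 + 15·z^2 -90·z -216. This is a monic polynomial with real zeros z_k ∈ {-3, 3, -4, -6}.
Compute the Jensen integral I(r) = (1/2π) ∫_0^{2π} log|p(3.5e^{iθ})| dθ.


Zeros: -6, -4, -3, 3; r = 3.5.
Inside |z| < r: -3, 3. Outside (|z| ≥ r): -6, -4.
p(0) = -216, so log|p(0)| = log(216) = 5.3753.
Apply Jensen: I(r) = log|p(0)| + Σ_k log(r/|z_k|), summed over zeros inside |z| < r.
  log(r/|z_k|) for z_k = -3: log(3.5/3) = 0.1542
  log(r/|z_k|) for z_k = 3: log(3.5/3) = 0.1542
  Outside zeros (-6, -4) contribute nothing to the Jensen sum.
Sum over inside zeros: 0.3083.
I(r) = log|p(0)| + (inside sum) = 5.3753 + 0.3083 = 5.6836.
Note: since some zeros are outside |z| ≤ r, the simplified n·log(r) form does NOT apply — only the inside zeros contribute.

I(r) ≈ 5.6836.


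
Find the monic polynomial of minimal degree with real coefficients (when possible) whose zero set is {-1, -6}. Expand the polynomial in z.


The polynomial is p(z) = ∏_{α ∈ S} (z − α), where S = {-1, -6}.
Expanding the product yields: p(z) = z^2 + 7·z + 6.
The resulting polynomial has degree 2 and real coefficients as required.

p(z) = z^2 + 7·z + 6.


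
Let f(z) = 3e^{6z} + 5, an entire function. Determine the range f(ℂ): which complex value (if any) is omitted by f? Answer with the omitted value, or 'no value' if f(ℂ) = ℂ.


Little Picard bounds the complement of f(ℂ) to at most one point.
e^{6z} is never zero on ℂ, so 3·e^{6z} takes every value in ℂ ∖ {0}. Adding 5 shifts the range to ℂ ∖ {5}. Thus f omits exactly the value 5.

Omitted value: 5.


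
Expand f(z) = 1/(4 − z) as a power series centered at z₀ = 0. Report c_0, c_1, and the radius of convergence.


Let w = z − z₀, so z = z₀ + w.
Then 4 − z = 4 − (z₀ + w) = (4 − z₀) − w = 4 − w.
f(z) = 1/(4 − w) = (1/(4)) · 1/(1 − w/(4)) = Σ_{n≥0} w^n / (4)^(n+1).
So c_n = 1/(4)^(n+1):
  c_0 = 1/(4)^1 = 1/4.
  c_1 = 1/(4)^2 = 1/16.
The series is valid for |w/d| < 1, i.e. |z − z₀| < |d|.
Radius of convergence: R = |4 − z₀| = |4| = 4 (distance from z₀ to the singularity z = 4).

c_0 = 1/4, c_1 = 1/16; R = 4.


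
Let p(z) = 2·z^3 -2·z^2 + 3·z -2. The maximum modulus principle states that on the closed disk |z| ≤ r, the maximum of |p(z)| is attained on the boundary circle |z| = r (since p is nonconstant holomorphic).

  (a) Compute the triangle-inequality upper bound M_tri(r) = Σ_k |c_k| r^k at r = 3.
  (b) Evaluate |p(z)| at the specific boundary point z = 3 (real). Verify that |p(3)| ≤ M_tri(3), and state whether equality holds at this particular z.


Coefficients: c_0 = -2, c_1 = 3, c_2 = -2, c_3 = 2. Radius r = 3.
Part (a). Triangle bound: M_tri(r) = Σ_k |c_k| r^k
  = |-2|·3^0 + |3|·3^1 + |-2|·3^2 + |2|·3^3
  = 2 + 9 + 18 + 54 = 83.
This bounds M(r) := max_{|z|=r} |p(z)| from above; equality holds iff all terms c_k z^k can be made to align in phase at a single z on |z|=r.
Part (b). At z = 3 (real, on the circle |z| = r):
  p(3) = (-2)·3^0 + (3)·3^1 + (-2)·3^2 + (2)·3^3 = 43.
  |p(3)| = 43.
Check: |p(3)| = 43 ≤ 83 = M_tri(3). ✓ Equality does not hold at z = 3 (the coefficients have mixed signs, so the terms do not all align in phase there).

M_tri(3) = 83; |p(3)| = 43; equality at z=3: no.


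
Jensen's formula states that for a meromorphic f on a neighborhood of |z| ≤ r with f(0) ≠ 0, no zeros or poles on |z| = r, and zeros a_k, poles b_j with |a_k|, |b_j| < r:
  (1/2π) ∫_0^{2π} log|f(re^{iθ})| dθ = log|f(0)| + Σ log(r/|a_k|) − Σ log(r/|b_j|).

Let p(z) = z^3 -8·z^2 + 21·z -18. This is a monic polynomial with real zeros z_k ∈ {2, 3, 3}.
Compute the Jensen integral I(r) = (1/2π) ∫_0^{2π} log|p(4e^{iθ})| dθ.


Zeros: 2, 3, 3; r = 4.
Inside |z| < r: 2, 3, 3. Outside (|z| ≥ r): ∅.
p(0) = -18, so log|p(0)| = log(18) = 2.8904.
Apply Jensen: I(r) = log|p(0)| + Σ_k log(r/|z_k|), summed over zeros inside |z| < r.
  log(r/|z_k|) for z_k = 2: log(4/2) = 0.6931
  log(r/|z_k|) for z_k = 3: log(4/3) = 0.2877
  log(r/|z_k|) for z_k = 3: log(4/3) = 0.2877
Sum over inside zeros: 1.2685.
I(r) = log|p(0)| + (inside sum) = 2.8904 + 1.2685 = 4.1589.
Closed form (all zeros inside, monic): I(r) = n·log(r) = 3·log(4) = 4.1589. ✓

I(r) ≈ 4.1589.


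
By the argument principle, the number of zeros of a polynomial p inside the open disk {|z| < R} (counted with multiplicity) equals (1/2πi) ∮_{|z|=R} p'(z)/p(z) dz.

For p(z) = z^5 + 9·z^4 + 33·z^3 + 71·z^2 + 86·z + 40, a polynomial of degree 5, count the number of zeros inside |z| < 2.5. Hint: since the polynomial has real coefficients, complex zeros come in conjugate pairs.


The zeros of p are: -4, (-1 + 2i), (-1 - 2i), -2, -1.
Their magnitudes are: 4, 2.236, 2.236, 2, 1.
Zeros with |z| < R = 2.5: (-1 + 2i), (-1 - 2i), -2, -1.
Count = 4.
By the argument principle, (1/2πi) ∮_{|z|=R} p'(z)/p(z) dz equals exactly this count.

Number of zeros inside |z| < 2.5: 4.


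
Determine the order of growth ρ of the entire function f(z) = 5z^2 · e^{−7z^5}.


M(r) = max_{|z|=r} |5|·|z|^2·|e^{−7z^5}| = 5·r^2 · e^{7r^5} (the factors attain their maxima compatibly on |z|=r). Then log M(r) = log 5 + 2·log r + 7r^5, dominated by the last term, so log log M(r) ~ 5·log r. The polynomial factor 5z^2 contributes only a log r term and does not affect the order. ρ = 5.
Therefore ρ = 5.

Order ρ = 5.


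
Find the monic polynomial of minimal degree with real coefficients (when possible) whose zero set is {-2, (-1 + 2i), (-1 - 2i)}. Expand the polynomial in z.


The polynomial is p(z) = ∏_{α ∈ S} (z − α), where S = {-2, (-1 + 2i), (-1 - 2i)}.
Expanding the product yields: p(z) = z^3 + 4·z^2 + 9·z + 10.
Note conjugate pairs combine to real quadratics: (z − (-1+2i))(z − (-1−2i)) = z² + 2z + 5.
The resulting polynomial has degree 3 and real coefficients as required.

p(z) = z^3 + 4·z^2 + 9·z + 10.


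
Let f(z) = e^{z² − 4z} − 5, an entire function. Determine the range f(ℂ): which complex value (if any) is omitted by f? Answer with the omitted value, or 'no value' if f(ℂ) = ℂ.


Little Picard bounds the complement of f(ℂ) to at most one point.
The exponent g(z) = z² − 4z is a nonconstant polynomial, hence surjective onto ℂ. So e^{g(z)} takes every value in {e^w : w ∈ ℂ} = ℂ ∖ {0}. Adding -5 shifts the range to ℂ ∖ {-5}. f omits exactly -5.

Omitted value: -5.


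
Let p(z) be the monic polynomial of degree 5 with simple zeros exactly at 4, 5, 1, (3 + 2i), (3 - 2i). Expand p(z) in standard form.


The polynomial is p(z) = ∏_{α ∈ S} (z − α), where S = {4, 5, 1, (3 + 2i), (3 - 2i)}.
Expanding the product yields: p(z) = z^5 -16·z^4 + 102·z^3 -324·z^2 + 497·z -260.
Note conjugate pairs combine to real quadratics: (z − (3+2i))(z − (3−2i)) = z² − 6z + 13.
The resulting polynomial has degree 5 and real coefficients as required.

p(z) = z^5 -16·z^4 + 102·z^3 -324·z^2 + 497·z -260.


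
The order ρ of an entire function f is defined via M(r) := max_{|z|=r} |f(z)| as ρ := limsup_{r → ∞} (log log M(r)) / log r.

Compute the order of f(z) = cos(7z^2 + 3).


Write cos(w) = (e^{iw} ± e^{−iw})/(2 or 2i), so |cos(w)| ≤ e^{|w|}. With w = 7z^2 + 3, |w| ≤ 7r^2 + 3 on |z|=r, giving M(r) ≤ e^{7r^2 + 3} and ρ ≤ 2. For the lower bound, choose z on |z|=r with 7z^2 purely imaginary of modulus 7r^2; then |cos(7z^2 + 3)| grows like e^{7r^2}/2, so ρ ≥ 2. Hence ρ = 2.
Therefore ρ = 2.

Order ρ = 2.


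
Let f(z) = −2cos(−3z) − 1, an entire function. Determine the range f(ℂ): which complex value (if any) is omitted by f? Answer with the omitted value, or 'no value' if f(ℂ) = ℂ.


Little Picard bounds the complement of f(ℂ) to at most one point.
cos is entire and surjective onto ℂ: for every w ∈ ℂ, cos(ζ) = w has a solution ζ ∈ ℂ (e.g., via the complex inverse arccos). With ζ = −3z this gives z = ζ/(-3). Then -2·cos(−3z) takes every value in -2·ℂ = ℂ, and adding -1 is a bijection of ℂ. So f is surjective and omits no value. (Note: only on the real line is cos bounded by [−1, 1].)

Omitted value: no value.


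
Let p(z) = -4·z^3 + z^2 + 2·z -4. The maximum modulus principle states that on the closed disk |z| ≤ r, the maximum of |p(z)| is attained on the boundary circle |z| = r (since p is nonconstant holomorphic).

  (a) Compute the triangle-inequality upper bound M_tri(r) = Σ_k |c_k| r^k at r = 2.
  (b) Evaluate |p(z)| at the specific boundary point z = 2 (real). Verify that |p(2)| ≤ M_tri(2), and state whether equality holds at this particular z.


Coefficients: c_0 = -4, c_1 = 2, c_2 = 1, c_3 = -4. Radius r = 2.
Part (a). Triangle bound: M_tri(r) = Σ_k |c_k| r^k
  = |-4|·2^0 + |2|·2^1 + |1|·2^2 + |-4|·2^3
  = 4 + 4 + 4 + 32 = 44.
This bounds M(r) := max_{|z|=r} |p(z)| from above; equality holds iff all terms c_k z^k can be made to align in phase at a single z on |z|=r.
Part (b). At z = 2 (real, on the circle |z| = r):
  p(2) = (-4)·2^0 + (2)·2^1 + (1)·2^2 + (-4)·2^3 = -28.
  |p(2)| = 28.
Check: |p(2)| = 28 ≤ 44 = M_tri(2). ✓ Equality does not hold at z = 2 (the coefficients have mixed signs, so the terms do not all align in phase there).

M_tri(2) = 44; |p(2)| = 28; equality at z=2: no.


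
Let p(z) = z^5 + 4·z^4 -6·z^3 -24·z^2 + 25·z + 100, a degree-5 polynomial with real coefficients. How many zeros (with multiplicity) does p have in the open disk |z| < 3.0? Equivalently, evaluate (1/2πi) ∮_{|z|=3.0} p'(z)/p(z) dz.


The zeros of p are: -4, (2 + 1i), (2 - 1i), (-2 + 1i), (-2 - 1i).
Their magnitudes are: 4, 2.236, 2.236, 2.236, 2.236.
Zeros with |z| < R = 3.0: (2 + 1i), (2 - 1i), (-2 + 1i), (-2 - 1i).
Count = 4.
By the argument principle, (1/2πi) ∮_{|z|=R} p'(z)/p(z) dz equals exactly this count.

Number of zeros inside |z| < 3.0: 4.


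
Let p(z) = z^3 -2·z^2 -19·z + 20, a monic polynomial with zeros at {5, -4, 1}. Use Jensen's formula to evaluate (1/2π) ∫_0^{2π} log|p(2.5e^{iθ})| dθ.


Zeros: -4, 1, 5; r = 2.5.
Inside |z| < r: 1. Outside (|z| ≥ r): -4, 5.
p(0) = 20, so log|p(0)| = log(20) = 2.9957.
Apply Jensen: I(r) = log|p(0)| + Σ_k log(r/|z_k|), summed over zeros inside |z| < r.
  log(r/|z_k|) for z_k = 1: log(2.5/1) = 0.9163
  Outside zeros (-4, 5) contribute nothing to the Jensen sum.
Sum over inside zeros: 0.9163.
I(r) = log|p(0)| + (inside sum) = 2.9957 + 0.9163 = 3.9120.
Note: since some zeros are outside |z| ≤ r, the simplified n·log(r) form does NOT apply — only the inside zeros contribute.

I(r) ≈ 3.9120.


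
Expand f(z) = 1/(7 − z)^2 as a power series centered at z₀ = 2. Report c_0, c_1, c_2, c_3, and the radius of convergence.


Let w = z − z₀, so z = z₀ + w.
Then 7 − z = 7 − (z₀ + w) = (7 − z₀) − w = 5 − w.
f(z) = 1/(5 − w)^2 = (1/(5)^2) · (1 − w/(5))^{−2}.
By the binomial series (1−u)^{−2} = Σ_{n≥0} C(n+1, 1) u^n for |u|<1, with u = w/(5):
  c_n = C(n+1, 1) / (5)^(n+2).
  c_0 = 1/(5)^2 = 1/25.
  c_1 = 2/(5)^3 = 2/125.
  c_2 = 3/(5)^4 = 3/625.
  c_3 = 4/(5)^5 = 4/3125.
The series is valid for |w/d| < 1, i.e. |z − z₀| < |d|.
Radius of convergence: R = |7 − z₀| = |5| = 5 (distance from z₀ to the singularity z = 7).

c_0 = 1/25, c_1 = 2/125, c_2 = 3/625, c_3 = 4/3125; R = 5.


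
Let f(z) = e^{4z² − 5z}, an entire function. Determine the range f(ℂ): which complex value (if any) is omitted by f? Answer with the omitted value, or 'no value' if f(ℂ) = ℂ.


Little Picard bounds the complement of f(ℂ) to at most one point.
The exponent g(z) = 4z² − 5z is a nonconstant polynomial, hence surjective onto ℂ. So e^{g(z)} takes every value in {e^w : w ∈ ℂ} = ℂ ∖ {0}. Adding 0 shifts the range to ℂ ∖ {0}. f omits exactly 0.

Omitted value: 0.


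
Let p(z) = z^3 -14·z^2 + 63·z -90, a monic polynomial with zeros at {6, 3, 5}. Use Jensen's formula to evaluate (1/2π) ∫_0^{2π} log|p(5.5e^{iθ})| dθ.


Zeros: 3, 5, 6; r = 5.5.
Inside |z| < r: 3, 5. Outside (|z| ≥ r): 6.
p(0) = -90, so log|p(0)| = log(90) = 4.4998.
Apply Jensen: I(r) = log|p(0)| + Σ_k log(r/|z_k|), summed over zeros inside |z| < r.
  log(r/|z_k|) for z_k = 3: log(5.5/3) = 0.6061
  log(r/|z_k|) for z_k = 5: log(5.5/5) = 0.0953
  Outside zeros (6) contribute nothing to the Jensen sum.
Sum over inside zeros: 0.7014.
I(r) = log|p(0)| + (inside sum) = 4.4998 + 0.7014 = 5.2013.
Note: since some zeros are outside |z| ≤ r, the simplified n·log(r) form does NOT apply — only the inside zeros contribute.

I(r) ≈ 5.2013.


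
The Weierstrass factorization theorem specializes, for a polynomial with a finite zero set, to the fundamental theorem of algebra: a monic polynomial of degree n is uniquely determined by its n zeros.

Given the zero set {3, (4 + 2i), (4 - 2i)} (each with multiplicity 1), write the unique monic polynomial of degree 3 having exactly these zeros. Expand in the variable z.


The polynomial is p(z) = ∏_{α ∈ S} (z − α), where S = {3, (4 + 2i), (4 - 2i)}.
Expanding the product yields: p(z) = z^3 -11·z^2 + 44·z -60.
Note conjugate pairs combine to real quadratics: (z − (4+2i))(z − (4−2i)) = z² − 8z + 20.
The resulting polynomial has degree 3 and real coefficients as required.

p(z) = z^3 -11·z^2 + 44·z -60.


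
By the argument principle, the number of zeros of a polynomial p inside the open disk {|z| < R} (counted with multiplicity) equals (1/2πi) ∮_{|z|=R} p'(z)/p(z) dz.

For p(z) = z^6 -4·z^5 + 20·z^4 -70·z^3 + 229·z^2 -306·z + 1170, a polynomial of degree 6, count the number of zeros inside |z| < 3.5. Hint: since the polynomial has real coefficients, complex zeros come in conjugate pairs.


The zeros of p are: (3 + 2i), (3 - 2i), (-1 + 3i), (-1 - 3i), (0 + 3i), (0 - 3i).
Their magnitudes are: 3.606, 3.606, 3.162, 3.162, 3, 3.
Zeros with |z| < R = 3.5: (-1 + 3i), (-1 - 3i), (0 + 3i), (0 - 3i).
Count = 4.
By the argument principle, (1/2πi) ∮_{|z|=R} p'(z)/p(z) dz equals exactly this count.

Number of zeros inside |z| < 3.5: 4.


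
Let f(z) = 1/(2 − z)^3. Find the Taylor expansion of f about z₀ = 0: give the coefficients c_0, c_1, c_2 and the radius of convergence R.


Let w = z − z₀, so z = z₀ + w.
Then 2 − z = 2 − (z₀ + w) = (2 − z₀) − w = 2 − w.
f(z) = 1/(2 − w)^3 = (1/(2)^3) · (1 − w/(2))^{−3}.
By the binomial series (1−u)^{−3} = Σ_{n≥0} C(n+2, 2) u^n for |u|<1, with u = w/(2):
  c_n = C(n+2, 2) / (2)^(n+3).
  c_0 = 1/(2)^3 = 1/8.
  c_1 = 3/(2)^4 = 3/16.
  c_2 = 6/(2)^5 = 3/16.
The series is valid for |w/d| < 1, i.e. |z − z₀| < |d|.
Radius of convergence: R = |2 − z₀| = |2| = 2 (distance from z₀ to the singularity z = 2).

c_0 = 1/8, c_1 = 3/16, c_2 = 3/16; R = 2.


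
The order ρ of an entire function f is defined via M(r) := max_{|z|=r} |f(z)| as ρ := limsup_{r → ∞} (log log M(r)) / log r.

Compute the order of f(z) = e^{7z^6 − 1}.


|e^{7z^6 − 1}| = e^{Re(7·z^6) + -1} ≤ e^{7|z|^6 + -1} = e^{7r^6 + -1} on |z| = r, so ρ ≤ 6. Choosing z on |z|=r so that 7·z^6 is real positive (always possible by picking arg z appropriately) gives |f(z)| = e^{7r^6 + -1}, matching the bound. The additive constant -1 does not affect log log M(r) ~ 6·log r. Hence ρ = 6.
Therefore ρ = 6.

Order ρ = 6.


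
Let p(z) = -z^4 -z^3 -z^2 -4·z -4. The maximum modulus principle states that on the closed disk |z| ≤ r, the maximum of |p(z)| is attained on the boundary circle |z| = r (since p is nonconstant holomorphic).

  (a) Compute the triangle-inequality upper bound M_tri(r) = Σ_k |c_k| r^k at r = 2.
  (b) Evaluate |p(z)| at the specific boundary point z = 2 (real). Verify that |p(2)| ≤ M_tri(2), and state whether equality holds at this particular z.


Coefficients: c_0 = -4, c_1 = -4, c_2 = -1, c_3 = -1, c_4 = -1. Radius r = 2.
Part (a). Triangle bound: M_tri(r) = Σ_k |c_k| r^k
  = |-4|·2^0 + |-4|·2^1 + |-1|·2^2 + |-1|·2^3 + |-1|·2^4
  = 4 + 8 + 4 + 8 + 16 = 40.
This bounds M(r) := max_{|z|=r} |p(z)| from above; equality holds iff all terms c_k z^k can be made to align in phase at a single z on |z|=r.
Part (b). At z = 2 (real, on the circle |z| = r):
  p(2) = (-4)·2^0 + (-4)·2^1 + (-1)·2^2 + (-1)·2^3 + (-1)·2^4 = -40.
  |p(2)| = 40.
Since all nonzero coefficients share the same sign, |p(2)| = 40 = M_tri(2); the triangle bound is attained at z = 2, so in fact M(r) = 40.

M_tri(2) = 40; |p(2)| = 40; equality at z=2: yes.


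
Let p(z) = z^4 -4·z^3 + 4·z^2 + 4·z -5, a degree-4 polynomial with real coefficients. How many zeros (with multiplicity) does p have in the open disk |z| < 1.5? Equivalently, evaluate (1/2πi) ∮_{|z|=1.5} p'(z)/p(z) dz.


The zeros of p are: -1, 1, (2 + 1i), (2 - 1i).
Their magnitudes are: 1, 1, 2.236, 2.236.
Zeros with |z| < R = 1.5: -1, 1.
Count = 2.
By the argument principle, (1/2πi) ∮_{|z|=R} p'(z)/p(z) dz equals exactly this count.

Number of zeros inside |z| < 1.5: 2.


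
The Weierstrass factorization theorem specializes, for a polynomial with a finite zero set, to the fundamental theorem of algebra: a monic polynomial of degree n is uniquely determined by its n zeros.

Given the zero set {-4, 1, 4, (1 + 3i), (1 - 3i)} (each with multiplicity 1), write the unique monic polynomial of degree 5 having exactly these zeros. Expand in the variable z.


The polynomial is p(z) = ∏_{α ∈ S} (z − α), where S = {-4, 1, 4, (1 + 3i), (1 - 3i)}.
Expanding the product yields: p(z) = z^5 -3·z^4 -4·z^3 + 38·z^2 -192·z + 160.
Note conjugate pairs combine to real quadratics: (z − (1+3i))(z − (1−3i)) = z² − 2z + 10.
The resulting polynomial has degree 5 and real coefficients as required.

p(z) = z^5 -3·z^4 -4·z^3 + 38·z^2 -192·z + 160.


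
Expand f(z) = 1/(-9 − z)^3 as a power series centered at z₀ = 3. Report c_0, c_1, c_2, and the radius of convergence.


Let w = z − z₀, so z = z₀ + w.
Then -9 − z = -9 − (z₀ + w) = (-9 − z₀) − w = -12 − w.
f(z) = 1/(-12 − w)^3 = (1/(-12)^3) · (1 − w/(-12))^{−3}.
By the binomial series (1−u)^{−3} = Σ_{n≥0} C(n+2, 2) u^n for |u|<1, with u = w/(-12):
  c_n = C(n+2, 2) / (-12)^(n+3).
  c_0 = 1/(-12)^3 = -1/1728.
  c_1 = 3/(-12)^4 = 1/6912.
  c_2 = 6/(-12)^5 = -1/41472.
The series is valid for |w/d| < 1, i.e. |z − z₀| < |d|.
Radius of convergence: R = |-9 − z₀| = |-12| = 12 (distance from z₀ to the singularity z = -9).

c_0 = -1/1728, c_1 = 1/6912, c_2 = -1/41472; R = 12.


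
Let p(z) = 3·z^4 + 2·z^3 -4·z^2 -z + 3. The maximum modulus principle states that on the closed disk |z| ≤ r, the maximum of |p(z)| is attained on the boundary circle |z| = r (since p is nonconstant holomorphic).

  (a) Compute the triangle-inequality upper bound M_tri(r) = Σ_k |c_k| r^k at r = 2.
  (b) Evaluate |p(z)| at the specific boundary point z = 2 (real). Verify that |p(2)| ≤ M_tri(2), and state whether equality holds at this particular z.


Coefficients: c_0 = 3, c_1 = -1, c_2 = -4, c_3 = 2, c_4 = 3. Radius r = 2.
Part (a). Triangle bound: M_tri(r) = Σ_k |c_k| r^k
  = |3|·2^0 + |-1|·2^1 + |-4|·2^2 + |2|·2^3 + |3|·2^4
  = 3 + 2 + 16 + 16 + 48 = 85.
This bounds M(r) := max_{|z|=r} |p(z)| from above; equality holds iff all terms c_k z^k can be made to align in phase at a single z on |z|=r.
Part (b). At z = 2 (real, on the circle |z| = r):
  p(2) = (3)·2^0 + (-1)·2^1 + (-4)·2^2 + (2)·2^3 + (3)·2^4 = 49.
  |p(2)| = 49.
Check: |p(2)| = 49 ≤ 85 = M_tri(2). ✓ Equality does not hold at z = 2 (the coefficients have mixed signs, so the terms do not all align in phase there).

M_tri(2) = 85; |p(2)| = 49; equality at z=2: no.


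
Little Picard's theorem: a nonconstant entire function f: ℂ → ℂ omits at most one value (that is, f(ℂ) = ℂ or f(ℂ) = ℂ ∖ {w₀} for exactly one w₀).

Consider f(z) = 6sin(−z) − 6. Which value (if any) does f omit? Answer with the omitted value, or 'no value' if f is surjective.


Little Picard bounds the complement of f(ℂ) to at most one point.
sin is entire and surjective onto ℂ: for every w ∈ ℂ, sin(ζ) = w has a solution ζ ∈ ℂ (e.g., via the complex inverse arcsin). With ζ = −z this gives z = ζ/(-1). Then 6·sin(−z) takes every value in 6·ℂ = ℂ, and adding -6 is a bijection of ℂ. So f is surjective and omits no value. (Note: only on the real line is sin bounded by [−1, 1].)

Omitted value: no value.


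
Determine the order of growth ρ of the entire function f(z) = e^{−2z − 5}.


|e^{−2z − 5}| = e^{Re(-2·z) + -5} ≤ e^{2|z|^1 + -5} = e^{2r^1 + -5} on |z| = r, so ρ ≤ 1. Choosing z on |z|=r so that -2·z is real positive (always possible by picking arg z appropriately) gives |f(z)| = e^{2r^1 + -5}, matching the bound. The additive constant -5 does not affect log log M(r) ~ 1·log r. Hence ρ = 1.
Therefore ρ = 1.

Order ρ = 1.
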